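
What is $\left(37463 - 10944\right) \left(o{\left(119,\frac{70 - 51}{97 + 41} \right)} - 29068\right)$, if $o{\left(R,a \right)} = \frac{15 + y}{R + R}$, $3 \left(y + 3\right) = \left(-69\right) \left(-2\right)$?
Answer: $- \frac{91730891697}{119} \approx -7.7085 \cdot 10^{8}$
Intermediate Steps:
$y = 43$ ($y = -3 + \frac{\left(-69\right) \left(-2\right)}{3} = -3 + \frac{1}{3} \cdot 138 = -3 + 46 = 43$)
$o{\left(R,a \right)} = \frac{29}{R}$ ($o{\left(R,a \right)} = \frac{15 + 43}{R + R} = \frac{58}{2 R} = 58 \frac{1}{2 R} = \frac{29}{R}$)
$\left(37463 - 10944\right) \left(o{\left(119,\frac{70 - 51}{97 + 41} \right)} - 29068\right) = \left(37463 - 10944\right) \left(\frac{29}{119} - 29068\right) = 26519 \left(29 \cdot \frac{1}{119} - 29068\right) = 26519 \left(\frac{29}{119} - 29068\right) = 26519 \left(- \frac{3459063}{119}\right) = - \frac{91730891697}{119}$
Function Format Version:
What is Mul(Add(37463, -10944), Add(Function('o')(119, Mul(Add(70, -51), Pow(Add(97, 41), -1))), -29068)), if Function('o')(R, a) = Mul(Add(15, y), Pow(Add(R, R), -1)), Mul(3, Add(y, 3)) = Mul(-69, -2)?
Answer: Rational(-91730891697, 119) ≈ -7.7085e+8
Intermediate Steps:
y = 43 (y = Add(-3, Mul(Rational(1, 3), Mul(-69, -2))) = Add(-3, Mul(Rational(1, 3), 138)) = Add(-3, 46) = 43)
Function('o')(R, a) = Mul(29, Pow(R, -1)) (Function('o')(R, a) = Mul(Add(15, 43), Pow(Add(R, R), -1)) = Mul(58, Pow(Mul(2, R), -1)) = Mul(58, Mul(Rational(1, 2), Pow(R, -1))) = Mul(29, Pow(R, -1)))
Mul(Add(37463, -10944), Add(Function('o')(119, Mul(Add(70, -51), Pow(Add(97, 41), -1))), -29068)) = Mul(Add(37463, -10944), Add(Mul(29, Pow(119, -1)), -29068)) = Mul(26519, Add(Mul(29, Rational(1, 119)), -29068)) = Mul(26519, Add(Rational(29, 119), -29068)) = Mul(26519, Rational(-3459063, 119)) = Rational(-91730891697, 119)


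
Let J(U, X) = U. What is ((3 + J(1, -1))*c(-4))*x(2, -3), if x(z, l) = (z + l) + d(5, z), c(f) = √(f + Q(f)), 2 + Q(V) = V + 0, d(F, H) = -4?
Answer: -20*I*√10 ≈ -63.246*I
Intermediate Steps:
Q(V) = -2 + V (Q(V) = -2 + (V + 0) = -2 + V)
c(f) = √(-2 + 2*f) (c(f) = √(f + (-2 + f)) = √(-2 + 2*f))
x(z, l) = -4 + l + z (x(z, l) = (z + l) - 4 = (l + z) - 4 = -4 + l + z)
((3 + J(1, -1))*c(-4))*x(2, -3) = ((3 + 1)*√(-2 + 2*(-4)))*(-4 - 3 + 2) = (4*√(-2 - 8))*(-5) = (4*√(-10))*(-5) = (4*(I*√10))*(-5) = (4*I*√10)*(-5) = -20*I*√10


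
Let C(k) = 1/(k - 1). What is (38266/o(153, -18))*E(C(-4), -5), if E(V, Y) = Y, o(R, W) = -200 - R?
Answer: 191330/353 ≈ 542.01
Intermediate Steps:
C(k) = 1/(-1 + k)
(38266/o(153, -18))*E(C(-4), -5) = (38266/(-200 - 1*153))*(-5) = (38266/(-200 - 153))*(-5) = (38266/(-353))*(-5) = (38266*(-1/353))*(-5) = -38266/353*(-5) = 191330/353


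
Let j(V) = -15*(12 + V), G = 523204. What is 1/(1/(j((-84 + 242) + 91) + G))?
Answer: 519289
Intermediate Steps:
j(V) = -180 - 15*V
1/(1/(j((-84 + 242) + 91) + G)) = 1/(1/((-180 - 15*((-84 + 242) + 91)) + 523204)) = 1/(1/((-180 - 15*(158 + 91)) + 523204)) = 1/(1/((-180 - 15*249) + 523204)) = 1/(1/((-180 - 3735) + 523204)) = 1/(1/(-3915 + 523204)) = 1/(1/519289) = 519289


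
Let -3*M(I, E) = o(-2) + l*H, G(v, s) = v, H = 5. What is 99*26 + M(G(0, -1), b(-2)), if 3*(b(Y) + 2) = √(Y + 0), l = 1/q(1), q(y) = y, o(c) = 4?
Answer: 2571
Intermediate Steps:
l = 1 (l = 1/1 = 1)
b(Y) = -2 + √Y/3 (b(Y) = -2 + √(Y + 0)/3 = -2 + √Y/3)
M(I, E) = -3 (M(I, E) = -(4 + 1*5)/3 = -(4 + 5)/3 = -⅓*9 = -3)
99*26 + M(G(0, -1), b(-2)) = 99*26 - 3 = 2574 - 3 = 2571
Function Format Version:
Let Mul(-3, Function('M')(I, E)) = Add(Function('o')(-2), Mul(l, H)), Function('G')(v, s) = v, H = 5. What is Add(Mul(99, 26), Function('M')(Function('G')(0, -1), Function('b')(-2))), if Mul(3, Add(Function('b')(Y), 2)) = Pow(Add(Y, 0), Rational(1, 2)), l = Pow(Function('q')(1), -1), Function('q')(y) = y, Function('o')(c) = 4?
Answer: 2571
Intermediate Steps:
l = 1 (l = Pow(1, -1) = 1)
Function('b')(Y) = Add(-2, Mul(Rational(1, 3), Pow(Y, Rational(1, 2)))) (Function('b')(Y) = Add(-2, Mul(Rational(1, 3), Pow(Add(Y, 0), Rational(1, 2)))) = Add(-2, Mul(Rational(1, 3), Pow(Y, Rational(1, 2)))))
Function('M')(I, E) = -3 (Function('M')(I, E) = Mul(Rational(-1, 3), Add(4, Mul(1, 5))) = Mul(Rational(-1, 3), Add(4, 5)) = Mul(Rational(-1, 3), 9) = -3)
Add(Mul(99, 26), Function('M')(Function('G')(0, -1), Function('b')(-2))) = Add(Mul(99, 26), -3) = Add(2574, -3) = 2571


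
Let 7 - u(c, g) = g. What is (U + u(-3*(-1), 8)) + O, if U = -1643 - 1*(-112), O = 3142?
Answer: 1610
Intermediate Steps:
u(c, g) = 7 - g
U = -1531 (U = -1643 + 112 = -1531)
(U + u(-3*(-1), 8)) + O = (-1531 + (7 - 1*8)) + 3142 = (-1531 + (7 - 8)) + 3142 = (-1531 - 1) + 3142 = -1532 + 3142 = 1610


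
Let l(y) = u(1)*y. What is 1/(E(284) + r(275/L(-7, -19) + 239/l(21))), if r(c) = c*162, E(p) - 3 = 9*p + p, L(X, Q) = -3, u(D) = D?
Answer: -7/71143 ≈ -9.8393e-5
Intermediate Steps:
E(p) = 3 + 10*p (E(p) = 3 + (9*p + p) = 3 + 10*p)
l(y) = y (l(y) = 1*y = y)
r(c) = 162*c
1/(E(284) + r(275/L(-7, -19) + 239/l(21))) = 1/((3 + 10*284) + 162*(275/(-3) + 239/21)) = 1/((3 + 2840) + 162*(275*(-1/3) + 239*(1/21))) = 1/(2843 + 162*(-275/3 + 239/21)) = 1/(2843 + 162*(-562/7)) = 1/(2843 - 91044/7) = 1/(-71143/7) = -7/71143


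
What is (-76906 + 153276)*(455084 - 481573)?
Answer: -2022964930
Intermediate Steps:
(-76906 + 153276)*(455084 - 481573) = 76370*(-26489) = -2022964930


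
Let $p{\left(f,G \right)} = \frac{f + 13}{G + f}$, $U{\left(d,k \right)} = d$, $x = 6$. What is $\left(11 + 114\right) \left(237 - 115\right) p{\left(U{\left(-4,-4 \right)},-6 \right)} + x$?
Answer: $-13719$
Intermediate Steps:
$p{\left(f,G \right)} = \frac{13 + f}{G + f}$
$\left(11 + 114\right) \left(237 - 115\right) p{\left(U{\left(-4,-4 \right)},-6 \right)} + x = \left(11 + 114\right) \left(237 - 115\right) \frac{13 - 4}{-6 - 4} + 6 = 125 \cdot 122 \frac{1}{-10} \cdot 9 + 6 = 15250 \left(\left(- \frac{1}{10}\right) 9\right) + 6 = 15250 \left(- \frac{9}{10}\right) + 6 = -13725 + 6 = -13719$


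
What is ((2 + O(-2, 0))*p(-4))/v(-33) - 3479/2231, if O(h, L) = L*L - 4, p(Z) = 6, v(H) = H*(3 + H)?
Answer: -578497/368115 ≈ -1.5715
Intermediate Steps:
O(h, L) = -4 + L² (O(h, L) = L² - 4 = -4 + L²)
((2 + O(-2, 0))*p(-4))/v(-33) - 3479/2231 = ((2 + (-4 + 0²))*6)/((-33*(3 - 33))) - 3479/2231 = ((2 + (-4 + 0))*6)/((-33*(-30))) - 3479*1/2231 = ((2 - 4)*6)/990 - 3479/2231 = -2*6*(1/990) - 3479/2231 = -12*1/990 - 3479/2231 = -2/165 - 3479/2231 = -578497/368115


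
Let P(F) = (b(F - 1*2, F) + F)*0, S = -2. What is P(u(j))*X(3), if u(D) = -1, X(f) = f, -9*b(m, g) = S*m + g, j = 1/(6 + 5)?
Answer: 0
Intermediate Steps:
j = 1/11 ≈ 0.090909
b(m, g) = -g/9 + 2*m/9 (b(m, g) = -(-2*m + g)/9 = -(g - 2*m)/9 = -g/9 + 2*m/9)
P(F) = 0 (P(F) = ((-F/9 + 2*(F - 1*2)/9) + F)*0 = ((-F/9 + 2*(F - 2)/9) + F)*0 = ((-F/9 + 2*(-2 + F)/9) + F)*0 = ((-F/9 + (-4/9 + 2*F/9)) + F)*0 = ((-4/9 + F/9) + F)*0 = (-4/9 + 10*F/9)*0 = 0)
P(u(j))*X(3) = 0*3 = 0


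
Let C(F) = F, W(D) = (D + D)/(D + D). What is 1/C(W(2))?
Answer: 1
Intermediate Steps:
W(D) = 1 (W(D) = (2*D)/((2*D)) = (2*D)*(1/(2*D)) = 1)
1/C(W(2)) = 1/1 = 1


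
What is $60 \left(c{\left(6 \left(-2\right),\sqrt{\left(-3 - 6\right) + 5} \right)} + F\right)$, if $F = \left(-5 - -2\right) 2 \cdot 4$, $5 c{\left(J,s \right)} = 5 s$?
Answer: $-1440 + 120 i \approx -1440.0 + 120.0 i$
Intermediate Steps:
$c{\left(J,s \right)} = s$ ($c{\left(J,s \right)} = \frac{5 s}{5} = s$)
$F = -24$ ($F = \left(-5 + 2\right) 2 \cdot 4 = \left(-3\right) 2 \cdot 4 = \left(-6\right) 4 = -24$)
$60 \left(c{\left(6 \left(-2\right),\sqrt{\left(-3 - 6\right) + 5} \right)} + F\right) = 60 \left(\sqrt{\left(-3 - 6\right) + 5} - 24\right) = 60 \left(\sqrt{-9 + 5} - 24\right) = 60 \left(\sqrt{-4} - 24\right) = 60 \left(2 i - 24\right) = 60 \left(-24 + 2 i\right) = -1440 + 120 i$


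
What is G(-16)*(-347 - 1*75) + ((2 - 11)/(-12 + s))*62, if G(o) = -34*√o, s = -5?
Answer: 558/17 + 57392*I ≈ 32.824 + 57392.0*I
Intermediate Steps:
G(-16)*(-347 - 1*75) + ((2 - 11)/(-12 + s))*62 = (-136*I)*(-347 - 1*75) + ((2 - 11)/(-12 - 5))*62 = (-136*I)*(-347 - 75) - 9/(-17)*62 = -136*I*(-422) - 9*(-1/17)*62 = 57392*I + (9/17)*62 = 57392*I + 558/17 = 558/17 + 57392*I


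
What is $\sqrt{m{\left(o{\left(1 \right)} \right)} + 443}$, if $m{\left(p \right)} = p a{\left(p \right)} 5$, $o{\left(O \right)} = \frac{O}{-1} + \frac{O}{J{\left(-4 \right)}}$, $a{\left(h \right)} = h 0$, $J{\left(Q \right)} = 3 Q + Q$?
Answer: $\sqrt{443} \approx 21.048$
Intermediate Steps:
$J{\left(Q \right)} = 4 Q$
$a{\left(h \right)} = 0$
$o{\left(O \right)} = - \frac{17 O}{16}$ ($o{\left(O \right)} = \frac{O}{-1} + \frac{O}{4 \left(-4\right)} = O \left(-1\right) + \frac{O}{-16} = - O + O \left(- \frac{1}{16}\right) = - O - \frac{O}{16} = - \frac{17 O}{16}$)
$m{\left(p \right)} = 0$ ($m{\left(p \right)} = p 0 \cdot 5 = 0 \cdot 5 = 0$)
$\sqrt{m{\left(o{\left(1 \right)} \right)} + 443} = \sqrt{0 + 443} = \sqrt{443}$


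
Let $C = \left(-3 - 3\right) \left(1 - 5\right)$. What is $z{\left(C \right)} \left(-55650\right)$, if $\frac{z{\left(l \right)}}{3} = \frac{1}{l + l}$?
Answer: $- \frac{27825}{8} \approx -3478.1$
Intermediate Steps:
$C = 24$ ($C = \left(-6\right) \left(-4\right) = 24$)
$z{\left(l \right)} = \frac{3}{2 l}$ ($z{\left(l \right)} = \frac{3}{l + l} = \frac{3}{2 l}$)
$z{\left(C \right)} \left(-55650\right) = \frac{3}{2 \cdot 24} \left(-55650\right) = \frac{3}{2} \cdot \frac{1}{24} \left(-55650\right) = \frac{1}{16} \left(-55650\right) = - \frac{27825}{8}$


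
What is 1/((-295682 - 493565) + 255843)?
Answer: -1/533404 ≈ -1.8748e-6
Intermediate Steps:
1/((-295682 - 493565) + 255843) = 1/(-789247 + 255843) = 1/(-533404) = -1/533404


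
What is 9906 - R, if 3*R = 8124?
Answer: 7198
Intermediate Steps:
R = 2708 (R = (⅓)*8124 = 2708)
9906 - R = 9906 - 1*2708 = 9906 - 2708 = 7198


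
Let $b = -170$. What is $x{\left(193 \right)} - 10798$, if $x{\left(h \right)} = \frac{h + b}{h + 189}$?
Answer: $- \frac{4124813}{382} \approx -10798.0$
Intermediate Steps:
$x{\left(h \right)} = \frac{-170 + h}{189 + h}$ ($x{\left(h \right)} = \frac{h - 170}{h + 189} = \frac{-170 + h}{189 + h}$)
$x{\left(193 \right)} - 10798 = \frac{-170 + 193}{189 + 193} - 10798 = \frac{1}{382} \cdot 23 - 10798 = \frac{23}{382} - 10798 = - \frac{4124813}{382}$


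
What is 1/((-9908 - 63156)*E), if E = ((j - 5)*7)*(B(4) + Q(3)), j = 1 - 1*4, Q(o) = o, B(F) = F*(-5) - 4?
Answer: -1/85923264 ≈ -1.1638e-8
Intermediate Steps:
B(F) = -4 - 5*F (B(F) = -5*F - 4 = -4 - 5*F)
j = -3 (j = 1 - 4 = -3)
E = 1176 (E = ((-3 - 5)*7)*((-4 - 5*4) + 3) = (-8*7)*((-4 - 20) + 3) = -56*(-24 + 3) = -56*(-21) = 1176)
1/((-9908 - 63156)*E) = 1/(-9908 - 63156*1176) = (1/1176)/(-73064) = -1/73064*1/1176 = -1/85923264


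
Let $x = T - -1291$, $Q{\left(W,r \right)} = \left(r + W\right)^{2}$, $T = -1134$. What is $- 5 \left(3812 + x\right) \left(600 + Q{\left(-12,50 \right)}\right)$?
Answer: $-40563180$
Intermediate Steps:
$Q{\left(W,r \right)} = \left(W + r\right)^{2}$
$x = 157$ ($x = -1134 - -1291 = -1134 + 1291 = 157$)
$- 5 \left(3812 + x\right) \left(600 + Q{\left(-12,50 \right)}\right) = - 5 \left(3812 + 157\right) \left(600 + \left(-12 + 50\right)^{2}\right) = - 5 \cdot 3969 \left(600 + 38^{2}\right) = - 5 \cdot 3969 \left(600 + 1444\right) = - 5 \cdot 3969 \cdot 2044 = \left(-5\right) 8112636 = -40563180$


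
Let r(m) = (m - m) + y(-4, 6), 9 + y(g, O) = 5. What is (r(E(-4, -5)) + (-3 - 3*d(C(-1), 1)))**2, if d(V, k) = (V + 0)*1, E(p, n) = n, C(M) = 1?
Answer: 100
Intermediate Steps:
y(g, O) = -4 (y(g, O) = -9 + 5 = -4)
d(V, k) = V (d(V, k) = V*1 = V)
r(m) = -4 (r(m) = (m - m) - 4 = 0 - 4 = -4)
(r(E(-4, -5)) + (-3 - 3*d(C(-1), 1)))**2 = (-4 + (-3 - 3*1))**2 = (-4 + (-3 - 3))**2 = (-4 - 6)**2 = (-10)**2 = 100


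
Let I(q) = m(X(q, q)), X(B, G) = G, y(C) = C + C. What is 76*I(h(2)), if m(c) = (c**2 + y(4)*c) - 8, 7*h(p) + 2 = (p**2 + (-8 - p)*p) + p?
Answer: -78432/49 ≈ -1600.7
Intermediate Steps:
y(C) = 2*C
h(p) = -2/7 + p/7 + p**2/7 + p*(-8 - p)/7 (h(p) = -2/7 + ((p**2 + (-8 - p)*p) + p)/7 = -2/7 + ((p**2 + p*(-8 - p)) + p)/7 = -2/7 + (p + p**2 + p*(-8 - p))/7 = -2/7 + (p/7 + p**2/7 + p*(-8 - p)/7) = -2/7 + p/7 + p**2/7 + p*(-8 - p)/7)
m(c) = -8 + c**2 + 8*c (m(c) = (c**2 + (2*4)*c) - 8 = (c**2 + 8*c) - 8 = -8 + c**2 + 8*c)
I(q) = -8 + q**2 + 8*q
76*I(h(2)) = 76*(-8 + (-2/7 - 1*2)**2 + 8*(-2/7 - 1*2)) = 76*(-8 + (-2/7 - 2)**2 + 8*(-2/7 - 2)) = 76*(-8 + (-16/7)**2 + 8*(-16/7)) = 76*(-8 + 256/49 - 128/7) = 76*(-1032/49) = -78432/49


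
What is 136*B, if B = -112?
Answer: -15232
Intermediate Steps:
136*B = 136*(-112) = -15232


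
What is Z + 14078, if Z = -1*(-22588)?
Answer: 36666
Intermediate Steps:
Z = 22588
Z + 14078 = 22588 + 14078 = 36666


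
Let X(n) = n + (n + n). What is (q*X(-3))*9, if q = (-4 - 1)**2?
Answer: -2025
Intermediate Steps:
X(n) = 3*n (X(n) = n + 2*n = 3*n)
q = 25 (q = (-5)**2 = 25)
(q*X(-3))*9 = (25*(3*(-3)))*9 = (25*(-9))*9 = -225*9 = -2025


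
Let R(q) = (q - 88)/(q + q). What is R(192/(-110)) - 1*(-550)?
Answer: 13817/24 ≈ 575.71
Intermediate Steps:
R(q) = (-88 + q)/(2*q) (R(q) = (-88 + q)/((2*q)) = (-88 + q)*(1/(2*q)) = (-88 + q)/(2*q))
R(192/(-110)) - 1*(-550) = (-88 + 192/(-110))/(2*((192/(-110)))) - 1*(-550) = (-88 + 192*(-1/110))/(2*((192*(-1/110)))) + 550 = (-88 - 96/55)/(2*(-96/55)) + 550 = (½)*(-55/96)*(-4936/55) + 550 = 617/24 + 550 = 13817/24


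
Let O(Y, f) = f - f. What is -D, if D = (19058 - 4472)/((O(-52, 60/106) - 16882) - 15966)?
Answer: 7293/16424 ≈ 0.44405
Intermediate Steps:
O(Y, f) = 0
D = -7293/16424 (D = (19058 - 4472)/((0 - 16882) - 15966) = 14586/(-16882 - 15966) = 14586/(-32848) = 14586*(-1/32848) = -7293/16424 ≈ -0.44405)
-D = -1*(-7293/16424) = 7293/16424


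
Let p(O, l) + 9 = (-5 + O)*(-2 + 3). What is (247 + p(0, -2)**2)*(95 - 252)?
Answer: -69551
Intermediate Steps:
p(O, l) = -14 + O (p(O, l) = -9 + (-5 + O)*(-2 + 3) = -9 + (-5 + O)*1 = -9 + (-5 + O) = -14 + O)
(247 + p(0, -2)**2)*(95 - 252) = (247 + (-14 + 0)**2)*(95 - 252) = (247 + (-14)**2)*(-157) = (247 + 196)*(-157) = 443*(-157) = -69551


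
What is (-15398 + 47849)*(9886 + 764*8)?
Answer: 519151098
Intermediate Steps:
(-15398 + 47849)*(9886 + 764*8) = 32451*(9886 + 6112) = 32451*15998 = 519151098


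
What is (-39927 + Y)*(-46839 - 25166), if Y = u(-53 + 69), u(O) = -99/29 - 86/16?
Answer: 667133741515/232 ≈ 2.8756e+9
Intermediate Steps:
u(O) = -2039/232 (u(O) = -99*1/29 - 86*1/16 = -99/29 - 43/8 = -2039/232)
Y = -2039/232 ≈ -8.7888
(-39927 + Y)*(-46839 - 25166) = (-39927 - 2039/232)*(-46839 - 25166) = -9265103/232*(-72005) = 667133741515/232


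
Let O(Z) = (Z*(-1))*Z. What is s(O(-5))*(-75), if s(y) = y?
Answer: 1875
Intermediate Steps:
O(Z) = -Z**2 (O(Z) = (-Z)*Z = -Z**2)
s(O(-5))*(-75) = -1*(-5)**2*(-75) = -1*25*(-75) = -25*(-75) = 1875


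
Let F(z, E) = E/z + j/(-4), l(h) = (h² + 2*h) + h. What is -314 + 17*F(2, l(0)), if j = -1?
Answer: -1239/4 ≈ -309.75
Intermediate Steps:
l(h) = h² + 3*h
F(z, E) = ¼ + E/z (F(z, E) = E/z - 1/(-4) = E/z - 1*(-¼) = E/z + ¼ = ¼ + E/z)
-314 + 17*F(2, l(0)) = -314 + 17*((0*(3 + 0) + (¼)*2)/2) = -314 + 17*((0*3 + ½)/2) = -314 + 17*((0 + ½)/2) = -314 + 17*((½)*(½)) = -314 + 17*(¼) = -314 + 17/4 = -1239/4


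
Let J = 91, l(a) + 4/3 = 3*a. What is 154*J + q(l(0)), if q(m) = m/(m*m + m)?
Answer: 14011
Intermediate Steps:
l(a) = -4/3 + 3*a
q(m) = m/(m + m²) (q(m) = m/(m² + m) = m/(m + m²))
154*J + q(l(0)) = 154*91 + 1/(1 + (-4/3 + 3*0)) = 14014 + 1/(1 + (-4/3 + 0)) = 14014 + 1/(1 - 4/3) = 14014 + 1/(-⅓) = 14014 - 3 = 14011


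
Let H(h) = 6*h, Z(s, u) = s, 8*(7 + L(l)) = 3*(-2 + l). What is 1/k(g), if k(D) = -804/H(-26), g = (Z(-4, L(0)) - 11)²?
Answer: 13/67 ≈ 0.19403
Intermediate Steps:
L(l) = -31/4 + 3*l/8 (L(l) = -7 + (3*(-2 + l))/8 = -7 + (-6 + 3*l)/8 = -7 + (-¾ + 3*l/8) = -31/4 + 3*l/8)
g = 225 (g = (-4 - 11)² = (-15)² = 225)
k(D) = 67/13 (k(D) = -804/(6*(-26)) = -804/(-156) = -804*(-1/156) = 67/13)
1/k(g) = 1/(67/13) = 13/67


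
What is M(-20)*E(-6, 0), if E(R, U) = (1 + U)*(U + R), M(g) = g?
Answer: 120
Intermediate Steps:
E(R, U) = (1 + U)*(R + U)
M(-20)*E(-6, 0) = -20*(-6 + 0 + 0² - 6*0) = -20*(-6 + 0 + 0 + 0) = -20*(-6) = 120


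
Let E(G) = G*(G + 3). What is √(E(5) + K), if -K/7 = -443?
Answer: 3*√349 ≈ 56.045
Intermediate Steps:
E(G) = G*(3 + G)
K = 3101 (K = -7*(-443) = 3101)
√(E(5) + K) = √(5*(3 + 5) + 3101) = √(5*8 + 3101) = √(40 + 3101) = √3141 = 3*√349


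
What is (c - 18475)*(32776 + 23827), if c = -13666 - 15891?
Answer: -2718755296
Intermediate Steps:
c = -29557
(c - 18475)*(32776 + 23827) = (-29557 - 18475)*(32776 + 23827) = -48032*56603 = -2718755296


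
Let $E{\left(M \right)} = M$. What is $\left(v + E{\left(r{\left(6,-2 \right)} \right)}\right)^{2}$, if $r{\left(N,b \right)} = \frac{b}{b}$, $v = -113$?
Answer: $12544$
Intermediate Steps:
$r{\left(N,b \right)} = 1$
$\left(v + E{\left(r{\left(6,-2 \right)} \right)}\right)^{2} = \left(-113 + 1\right)^{2} = \left(-112\right)^{2} = 12544$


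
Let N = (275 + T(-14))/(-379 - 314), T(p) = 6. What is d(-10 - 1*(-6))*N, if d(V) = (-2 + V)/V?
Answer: -281/462 ≈ -0.60822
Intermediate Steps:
N = -281/693 (N = (275 + 6)/(-379 - 314) = 281/(-693) = 281*(-1/693) = -281/693 ≈ -0.40548)
d(V) = (-2 + V)/V
d(-10 - 1*(-6))*N = ((-2 + (-10 - 1*(-6)))/(-10 - 1*(-6)))*(-281/693) = ((-2 + (-10 + 6))/(-10 + 6))*(-281/693) = ((-2 - 4)/(-4))*(-281/693) = -¼*(-6)*(-281/693) = (3/2)*(-281/693) = -281/462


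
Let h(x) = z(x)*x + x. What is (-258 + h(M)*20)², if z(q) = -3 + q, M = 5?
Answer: 1764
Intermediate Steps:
h(x) = x + x*(-3 + x) (h(x) = (-3 + x)*x + x = x*(-3 + x) + x = x + x*(-3 + x))
(-258 + h(M)*20)² = (-258 + (5*(-2 + 5))*20)² = (-258 + (5*3)*20)² = (-258 + 15*20)² = (-258 + 300)² = 42² = 1764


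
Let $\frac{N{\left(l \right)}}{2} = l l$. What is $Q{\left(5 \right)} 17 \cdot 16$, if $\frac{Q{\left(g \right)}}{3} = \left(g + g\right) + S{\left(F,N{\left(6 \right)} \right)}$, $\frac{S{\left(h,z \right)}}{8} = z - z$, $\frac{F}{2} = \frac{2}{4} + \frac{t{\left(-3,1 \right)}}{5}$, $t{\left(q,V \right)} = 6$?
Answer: $8160$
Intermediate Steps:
$N{\left(l \right)} = 2 l^{2}$ ($N{\left(l \right)} = 2 l l = 2 l^{2}$)
$F = \frac{17}{5}$ ($F = 2 \left(\frac{2}{4} + \frac{6}{5}\right) = 2 \left(2 \cdot \frac{1}{4} + 6 \cdot \frac{1}{5}\right) = 2 \left(\frac{1}{2} + \frac{6}{5}\right) = 2 \cdot \frac{17}{10} = \frac{17}{5} \approx 3.4$)
$S{\left(h,z \right)} = 0$ ($S{\left(h,z \right)} = 8 \left(z - z\right) = 8 \cdot 0 = 0$)
$Q{\left(g \right)} = 6 g$ ($Q{\left(g \right)} = 3 \left(\left(g + g\right) + 0\right) = 3 \left(2 g + 0\right) = 3 \cdot 2 g = 6 g$)
$Q{\left(5 \right)} 17 \cdot 16 = 6 \cdot 5 \cdot 17 \cdot 16 = 30 \cdot 17 \cdot 16 = 510 \cdot 16 = 8160$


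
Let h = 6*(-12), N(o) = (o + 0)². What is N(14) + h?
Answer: 124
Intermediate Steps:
N(o) = o²
h = -72
N(14) + h = 14² - 72 = 196 - 72 = 124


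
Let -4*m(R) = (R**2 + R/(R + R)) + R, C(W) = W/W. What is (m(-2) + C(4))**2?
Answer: 9/64 ≈ 0.14063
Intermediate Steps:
C(W) = 1
m(R) = -1/8 - R/4 - R**2/4 (m(R) = -((R**2 + R/(R + R)) + R)/4 = -((R**2 + R/((2*R))) + R)/4 = -((R**2 + (1/(2*R))*R) + R)/4 = -((R**2 + 1/2) + R)/4 = -((1/2 + R**2) + R)/4 = -(1/2 + R + R**2)/4 = -1/8 - R/4 - R**2/4)
(m(-2) + C(4))**2 = ((-1/8 - 1/4*(-2) - 1/4*(-2)**2) + 1)**2 = ((-1/8 + 1/2 - 1/4*4) + 1)**2 = ((-1/8 + 1/2 - 1) + 1)**2 = (-5/8 + 1)**2 = (3/8)**2 = 9/64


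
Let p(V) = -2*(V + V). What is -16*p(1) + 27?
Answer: 91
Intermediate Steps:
p(V) = -4*V
-16*p(1) + 27 = -(-64) + 27 = -16*(-4) + 27 = 64 + 27 = 91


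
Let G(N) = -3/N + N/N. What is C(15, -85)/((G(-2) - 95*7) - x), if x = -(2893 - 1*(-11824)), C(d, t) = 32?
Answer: 64/28109 ≈ 0.0022768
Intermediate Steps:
G(N) = 1 - 3/N (G(N) = -3/N + 1 = 1 - 3/N)
x = -14717 (x = -(2893 + 11824) = -1*14717 = -14717)
C(15, -85)/((G(-2) - 95*7) - x) = 32/(((-3 - 2)/(-2) - 95*7) - 1*(-14717)) = 32/((-1/2*(-5) - 665) + 14717) = 32/((5/2 - 665) + 14717) = 32/(-1325/2 + 14717) = 32/(28109/2) = 32*(2/28109) = 64/28109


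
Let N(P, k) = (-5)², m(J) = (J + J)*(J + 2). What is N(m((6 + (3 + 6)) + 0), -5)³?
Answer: 15625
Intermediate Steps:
m(J) = 2*J*(2 + J) (m(J) = (2*J)*(2 + J) = 2*J*(2 + J))
N(P, k) = 25
N(m((6 + (3 + 6)) + 0), -5)³ = 25³ = 15625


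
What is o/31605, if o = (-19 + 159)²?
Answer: 80/129 ≈ 0.62016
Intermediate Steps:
o = 19600 (o = 140² = 19600)
o/31605 = 19600/31605 = 19600*(1/31605) = 80/129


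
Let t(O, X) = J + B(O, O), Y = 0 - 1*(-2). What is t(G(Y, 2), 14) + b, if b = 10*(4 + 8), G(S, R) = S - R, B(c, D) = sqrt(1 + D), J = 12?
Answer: 133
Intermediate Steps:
Y = 2 (Y = 0 + 2 = 2)
b = 120 (b = 10*12 = 120)
t(O, X) = 12 + sqrt(1 + O)
t(G(Y, 2), 14) + b = (12 + sqrt(1 + (2 - 1*2))) + 120 = (12 + sqrt(1 + (2 - 2))) + 120 = (12 + sqrt(1 + 0)) + 120 = (12 + sqrt(1)) + 120 = (12 + 1) + 120 = 13 + 120 = 133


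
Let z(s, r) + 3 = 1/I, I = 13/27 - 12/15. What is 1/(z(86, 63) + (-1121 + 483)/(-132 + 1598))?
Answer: -31519/207229 ≈ -0.15210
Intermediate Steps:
I = -43/135 (I = 13*(1/27) - 12*1/15 = 13/27 - ⅘ = -43/135 ≈ -0.31852)
z(s, r) = -264/43 (z(s, r) = -3 + 1/(-43/135) = -3 - 135/43 = -264/43)
1/(z(86, 63) + (-1121 + 483)/(-132 + 1598)) = 1/(-264/43 + (-1121 + 483)/(-132 + 1598)) = 1/(-264/43 - 638/1466) = 1/(-264/43 - 638*1/1466) = 1/(-264/43 - 319/733) = 1/(-207229/31519) = -31519/207229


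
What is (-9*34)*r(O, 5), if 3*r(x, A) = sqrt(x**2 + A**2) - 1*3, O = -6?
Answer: 306 - 102*sqrt(61) ≈ -490.65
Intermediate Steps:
r(x, A) = -1 + sqrt(A**2 + x**2)/3 (r(x, A) = (sqrt(x**2 + A**2) - 1*3)/3 = (sqrt(A**2 + x**2) - 3)/3 = (-3 + sqrt(A**2 + x**2))/3 = -1 + sqrt(A**2 + x**2)/3)
(-9*34)*r(O, 5) = (-9*34)*(-1 + sqrt(5**2 + (-6)**2)/3) = -306*(-1 + sqrt(25 + 36)/3) = -306*(-1 + sqrt(61)/3) = 306 - 102*sqrt(61)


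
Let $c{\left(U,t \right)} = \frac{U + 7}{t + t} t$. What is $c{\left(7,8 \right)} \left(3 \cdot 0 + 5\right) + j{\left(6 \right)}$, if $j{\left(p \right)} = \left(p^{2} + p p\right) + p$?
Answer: $113$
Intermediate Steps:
$j{\left(p \right)} = p + 2 p^{2}$ ($j{\left(p \right)} = \left(p^{2} + p^{2}\right) + p = 2 p^{2} + p = p + 2 p^{2}$)
$c{\left(U,t \right)} = \frac{7}{2} + \frac{U}{2}$ ($c{\left(U,t \right)} = \frac{7 + U}{2 t} t = \frac{7}{2} + \frac{U}{2}$)
$c{\left(7,8 \right)} \left(3 \cdot 0 + 5\right) + j{\left(6 \right)} = \left(\frac{7}{2} + \frac{1}{2} \cdot 7\right) \left(3 \cdot 0 + 5\right) + 6 \left(1 + 2 \cdot 6\right) = \left(\frac{7}{2} + \frac{7}{2}\right) \left(0 + 5\right) + 6 \left(1 + 12\right) = 7 \cdot 5 + 6 \cdot 13 = 35 + 78 = 113$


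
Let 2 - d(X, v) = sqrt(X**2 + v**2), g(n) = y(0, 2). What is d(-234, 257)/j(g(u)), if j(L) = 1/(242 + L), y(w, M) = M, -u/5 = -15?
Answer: 488 - 244*sqrt(120805) ≈ -84319.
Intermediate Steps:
u = 75 (u = -5*(-15) = 75)
g(n) = 2
d(X, v) = 2 - sqrt(X**2 + v**2)
d(-234, 257)/j(g(u)) = (2 - sqrt((-234)**2 + 257**2))/(1/(242 + 2)) = (2 - sqrt(54756 + 66049))/(1/244) = (2 - sqrt(120805))/(1/244) = (2 - sqrt(120805))*244 = 488 - 244*sqrt(120805)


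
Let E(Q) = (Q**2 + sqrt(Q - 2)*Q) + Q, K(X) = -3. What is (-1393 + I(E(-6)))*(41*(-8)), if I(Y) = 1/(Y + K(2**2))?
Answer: 51629168/113 - 1312*I*sqrt(2)/339 ≈ 4.569e+5 - 5.4733*I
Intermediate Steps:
E(Q) = Q + Q**2 + Q*sqrt(-2 + Q) (E(Q) = (Q**2 + sqrt(-2 + Q)*Q) + Q = (Q**2 + Q*sqrt(-2 + Q)) + Q = Q + Q**2 + Q*sqrt(-2 + Q))
I(Y) = 1/(-3 + Y) (I(Y) = 1/(Y - 3) = 1/(-3 + Y))
(-1393 + I(E(-6)))*(41*(-8)) = (-1393 + 1/(-3 - 6*(1 - 6 + sqrt(-2 - 6))))*(41*(-8)) = (-1393 + 1/(-3 - 6*(1 - 6 + sqrt(-8))))*(-328) = (-1393 + 1/(-3 - 6*(1 - 6 + 2*I*sqrt(2))))*(-328) = (-1393 + 1/(-3 - 6*(-5 + 2*I*sqrt(2))))*(-328) = (-1393 + 1/(-3 + (30 - 12*I*sqrt(2))))*(-328) = (-1393 + 1/(27 - 12*I*sqrt(2)))*(-328) = 456904 - 328/(27 - 12*I*sqrt(2))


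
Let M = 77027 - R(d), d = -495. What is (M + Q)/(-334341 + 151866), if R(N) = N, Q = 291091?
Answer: -40957/20275 ≈ -2.0201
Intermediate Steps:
M = 77522 (M = 77027 - 1*(-495) = 77027 + 495 = 77522)
(M + Q)/(-334341 + 151866) = (77522 + 291091)/(-334341 + 151866) = 368613/(-182475) = 368613*(-1/182475) = -40957/20275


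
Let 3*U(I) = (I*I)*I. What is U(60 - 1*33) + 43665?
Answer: 50226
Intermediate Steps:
U(I) = I³/3 (U(I) = ((I*I)*I)/3 = (I²*I)/3 = I³/3)
U(60 - 1*33) + 43665 = (60 - 1*33)³/3 + 43665 = (60 - 33)³/3 + 43665 = (⅓)*27³ + 43665 = (⅓)*19683 + 43665 = 6561 + 43665 = 50226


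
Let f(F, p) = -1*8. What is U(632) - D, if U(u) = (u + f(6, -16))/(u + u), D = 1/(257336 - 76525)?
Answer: 7051550/14284069 ≈ 0.49367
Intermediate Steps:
f(F, p) = -8
D = 1/180811 ≈ 5.5306e-6
U(u) = (-8 + u)/(2*u) (U(u) = (u - 8)/(u + u) = (-8 + u)/((2*u)) = (-8 + u)*(1/(2*u)) = (-8 + u)/(2*u))
U(632) - D = (½)*(-8 + 632)/632 - 1*1/180811 = (½)*(1/632)*624 - 1/180811 = 39/79 - 1/180811 = 7051550/14284069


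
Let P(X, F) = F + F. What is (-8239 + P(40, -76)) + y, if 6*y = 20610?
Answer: -4956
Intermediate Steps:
P(X, F) = 2*F
y = 3435 (y = (⅙)*20610 = 3435)
(-8239 + P(40, -76)) + y = (-8239 + 2*(-76)) + 3435 = (-8239 - 152) + 3435 = -8391 + 3435 = -4956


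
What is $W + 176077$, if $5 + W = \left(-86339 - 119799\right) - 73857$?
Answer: $-103923$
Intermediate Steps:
$W = -280000$ ($W = -5 - 279995 = -280000$)
$W + 176077 = -280000 + 176077 = -103923$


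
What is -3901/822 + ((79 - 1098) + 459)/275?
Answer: -306619/45210 ≈ -6.7821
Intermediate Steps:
-3901/822 + ((79 - 1098) + 459)/275 = -3901*1/822 + (-1019 + 459)*(1/275) = -3901/822 - 560*1/275 = -3901/822 - 112/55 = -306619/45210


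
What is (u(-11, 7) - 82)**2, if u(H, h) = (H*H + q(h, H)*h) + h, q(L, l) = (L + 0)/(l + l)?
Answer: 927369/484 ≈ 1916.1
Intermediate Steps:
q(L, l) = L/(2*l) (q(L, l) = L/((2*l)) = L*(1/(2*l)) = L/(2*l))
u(H, h) = h + H**2 + h**2/(2*H) (u(H, h) = (H*H + (h/(2*H))*h) + h = (H**2 + h**2/(2*H)) + h = h + H**2 + h**2/(2*H))
(u(-11, 7) - 82)**2 = ((7 + (-11)**2 + (1/2)*7**2/(-11)) - 82)**2 = ((7 + 121 + (1/2)*(-1/11)*49) - 82)**2 = ((7 + 121 - 49/22) - 82)**2 = (2767/22 - 82)**2 = (963/22)**2 = 927369/484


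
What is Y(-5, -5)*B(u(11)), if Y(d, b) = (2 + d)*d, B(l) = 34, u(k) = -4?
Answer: 510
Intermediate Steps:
Y(d, b) = d*(2 + d)
Y(-5, -5)*B(u(11)) = -5*(2 - 5)*34 = -5*(-3)*34 = 15*34 = 510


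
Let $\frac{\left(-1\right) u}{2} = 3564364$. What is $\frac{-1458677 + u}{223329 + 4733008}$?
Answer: $- \frac{8587405}{4956337} \approx -1.7326$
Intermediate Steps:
$u = -7128728$ ($u = \left(-2\right) 3564364 = -7128728$)
$\frac{-1458677 + u}{223329 + 4733008} = \frac{-1458677 - 7128728}{223329 + 4733008} = - \frac{8587405}{4956337}$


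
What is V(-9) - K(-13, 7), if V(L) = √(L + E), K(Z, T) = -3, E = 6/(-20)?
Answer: 3 + I*√930/10 ≈ 3.0 + 3.0496*I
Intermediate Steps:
E = -3/10 (E = 6*(-1/20) = -3/10 ≈ -0.30000)
V(L) = √(-3/10 + L) (V(L) = √(L - 3/10) = √(-3/10 + L))
V(-9) - K(-13, 7) = √(-30 + 100*(-9))/10 - 1*(-3) = √(-30 - 900)/10 + 3 = √(-930)/10 + 3 = (I*√930)/10 + 3 = I*√930/10 + 3 = 3 + I*√930/10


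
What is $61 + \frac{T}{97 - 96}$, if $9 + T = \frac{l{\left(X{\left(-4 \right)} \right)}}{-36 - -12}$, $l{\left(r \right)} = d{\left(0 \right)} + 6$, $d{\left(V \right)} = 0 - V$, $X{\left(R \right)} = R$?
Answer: $\frac{207}{4} \approx 51.75$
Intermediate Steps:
$d{\left(V \right)} = - V$
$l{\left(r \right)} = 6$ ($l{\left(r \right)} = \left(-1\right) 0 + 6 = 0 + 6 = 6$)
$T = - \frac{37}{4}$ ($T = -9 + \frac{6}{-36 - -12} = -9 + \frac{6}{-36 + 12} = -9 + \frac{6}{-24} = -9 + 6 \left(- \frac{1}{24}\right) = -9 - \frac{1}{4} = - \frac{37}{4} \approx -9.25$)
$61 + \frac{T}{97 - 96} = 61 - \frac{37}{4 \left(97 - 96\right)} = 61 - \frac{37}{4 \cdot 1} = 61 - \frac{37}{4} = \frac{207}{4}$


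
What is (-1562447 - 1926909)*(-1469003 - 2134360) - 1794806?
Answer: 12573414509422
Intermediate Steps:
(-1562447 - 1926909)*(-1469003 - 2134360) - 1794806 = -3489356*(-3603363) - 1794806 = 12573416304228 - 1794806 = 12573414509422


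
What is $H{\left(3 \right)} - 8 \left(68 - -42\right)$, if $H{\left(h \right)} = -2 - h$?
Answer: $-885$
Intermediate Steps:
$H{\left(3 \right)} - 8 \left(68 - -42\right) = \left(-2 - 3\right) - 8 \left(68 - -42\right) = \left(-2 - 3\right) - 8 \left(68 + 42\right) = -5 - 880 = -885$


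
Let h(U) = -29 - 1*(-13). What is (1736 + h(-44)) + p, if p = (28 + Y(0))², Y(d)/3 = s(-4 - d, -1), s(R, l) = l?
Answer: 2345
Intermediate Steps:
h(U) = -16 (h(U) = -29 + 13 = -16)
Y(d) = -3 (Y(d) = 3*(-1) = -3)
p = 625 (p = (28 - 3)² = 25² = 625)
(1736 + h(-44)) + p = (1736 - 16) + 625 = 1720 + 625 = 2345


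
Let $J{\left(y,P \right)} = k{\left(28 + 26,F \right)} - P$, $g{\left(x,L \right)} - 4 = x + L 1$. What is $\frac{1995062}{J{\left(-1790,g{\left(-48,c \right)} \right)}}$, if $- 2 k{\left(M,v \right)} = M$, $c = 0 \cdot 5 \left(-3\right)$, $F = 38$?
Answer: $\frac{1995062}{17} \approx 1.1736 \cdot 10^{5}$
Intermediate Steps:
$c = 0$ ($c = 0 \left(-3\right) = 0$)
$k{\left(M,v \right)} = - \frac{M}{2}$
$g{\left(x,L \right)} = 4 + L + x$ ($g{\left(x,L \right)} = 4 + \left(x + L 1\right) = 4 + \left(x + L\right) = 4 + \left(L + x\right) = 4 + L + x$)
$J{\left(y,P \right)} = -27 - P$ ($J{\left(y,P \right)} = - \frac{28 + 26}{2} - P = \left(- \frac{1}{2}\right) 54 - P = -27 - P$)
$\frac{1995062}{J{\left(-1790,g{\left(-48,c \right)} \right)}} = \frac{1995062}{-27 - \left(4 + 0 - 48\right)} = \frac{1995062}{-27 - -44} = \frac{1995062}{-27 + 44} = \frac{1995062}{17}$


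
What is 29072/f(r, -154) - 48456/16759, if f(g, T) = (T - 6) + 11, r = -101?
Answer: -494437592/2497091 ≈ -198.01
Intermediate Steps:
f(g, T) = 5 + T (f(g, T) = (-6 + T) + 11 = 5 + T)
29072/f(r, -154) - 48456/16759 = 29072/(5 - 154) - 48456/16759 = 29072/(-149) - 48456*1/16759 = 29072*(-1/149) - 48456/16759 = -29072/149 - 48456/16759 = -494437592/2497091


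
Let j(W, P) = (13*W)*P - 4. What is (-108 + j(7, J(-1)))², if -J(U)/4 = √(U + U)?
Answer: -252448 + 81536*I*√2 ≈ -2.5245e+5 + 1.1531e+5*I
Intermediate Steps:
J(U) = -4*√2*√U (J(U) = -4*√(U + U) = -4*√2*√U)
j(W, P) = -4 + 13*P*W (j(W, P) = 13*P*W - 4 = -4 + 13*P*W)
(-108 + j(7, J(-1)))² = (-108 + (-4 + 13*(-4*√2*√(-1))*7))² = (-108 + (-4 + 13*(-4*√2*I)*7))² = (-108 + (-4 + 13*(-4*I*√2)*7))² = (-108 + (-4 - 364*I*√2))² = (-112 - 364*I*√2)²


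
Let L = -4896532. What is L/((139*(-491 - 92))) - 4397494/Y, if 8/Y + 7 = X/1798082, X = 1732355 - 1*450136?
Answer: 183113055997999031/52985880376 ≈ 3.4559e+6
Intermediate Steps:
X = 1282219 (X = 1732355 - 450136 = 1282219)
Y = -14384656/11304355 (Y = 8/(-7 + 1282219/1798082) = 8/(-11304355/1798082) = 8*(-1798082/11304355) = -14384656/11304355 ≈ -1.2725)
L/((139*(-491 - 92))) - 4397494/Y = -4896532*1/(139*(-491 - 92)) - 4397494/(-14384656/11304355) = -4896532/(139*(-583)) - 4397494*(-11304355/14384656) = -4896532/(-81037) + 24855416643185/7192328 = -4896532*(-1/81037) + 24855416643185/7192328 = 4896532/81037 + 24855416643185/7192328 = 183113055997999031/52985880376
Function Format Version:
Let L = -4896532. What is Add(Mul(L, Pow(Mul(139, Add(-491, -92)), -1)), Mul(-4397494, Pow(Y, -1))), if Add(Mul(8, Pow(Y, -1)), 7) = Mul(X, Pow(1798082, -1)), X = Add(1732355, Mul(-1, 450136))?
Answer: Rational(183113055997999031, 52985880376) ≈ 3.4559e+6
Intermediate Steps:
X = 1282219 (X = Add(1732355, -450136) = 1282219)
Y = Rational(-14384656, 11304355) (Y = Mul(8, Pow(Add(-7, Mul(1282219, Pow(1798082, -1))), -1)) = Mul(8, Pow(Add(-7, Mul(1282219, Rational(1, 1798082))), -1)) = Mul(8, Pow(Add(-7, Rational(1282219, 1798082)), -1)) = Mul(8, Pow(Rational(-11304355, 1798082), -1)) = Mul(8, Rational(-1798082, 11304355)) = Rational(-14384656, 11304355) ≈ -1.2725)
Add(Mul(L, Pow(Mul(139, Add(-491, -92)), -1)), Mul(-4397494, Pow(Y, -1))) = Add(Mul(-4896532, Pow(Mul(139, Add(-491, -92)), -1)), Mul(-4397494, Pow(Rational(-14384656, 11304355), -1))) = Add(Mul(-4896532, Pow(Mul(139, -583), -1)), Mul(-4397494, Rational(-11304355, 14384656))) = Add(Mul(-4896532, Pow(-81037, -1)), Rational(24855416643185, 7192328)) = Add(Mul(-4896532, Rational(-1, 81037)), Rational(24855416643185, 7192328)) = Add(Rational(4896532, 81037), Rational(24855416643185, 7192328)) = Rational(183113055997999031, 52985880376)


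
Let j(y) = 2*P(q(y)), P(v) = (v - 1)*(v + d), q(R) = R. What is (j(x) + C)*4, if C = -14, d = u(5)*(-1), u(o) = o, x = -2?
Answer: 112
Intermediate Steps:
d = -5 (d = 5*(-1) = -5)
P(v) = (-1 + v)*(-5 + v) (P(v) = (v - 1)*(v - 5) = (-1 + v)*(-5 + v))
j(y) = 10 - 12*y + 2*y² (j(y) = 2*(5 + y² - 6*y) = 10 - 12*y + 2*y²)
(j(x) + C)*4 = ((10 - 12*(-2) + 2*(-2)²) - 14)*4 = ((10 + 24 + 2*4) - 14)*4 = ((10 + 24 + 8) - 14)*4 = (42 - 14)*4 = 28*4 = 112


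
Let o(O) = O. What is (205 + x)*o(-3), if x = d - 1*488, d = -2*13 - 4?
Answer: 939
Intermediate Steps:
d = -30 (d = -26 - 4 = -30)
x = -518 (x = -30 - 1*488 = -30 - 488 = -518)
(205 + x)*o(-3) = (205 - 518)*(-3) = -313*(-3) = 939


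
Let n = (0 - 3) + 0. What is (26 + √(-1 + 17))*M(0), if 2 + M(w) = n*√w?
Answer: -60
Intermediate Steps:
n = -3 (n = -3 + 0 = -3)
M(w) = -2 - 3*√w
(26 + √(-1 + 17))*M(0) = (26 + √(-1 + 17))*(-2 - 3*√0) = (26 + √16)*(-2 - 3*0) = (26 + 4)*(-2 + 0) = 30*(-2) = -60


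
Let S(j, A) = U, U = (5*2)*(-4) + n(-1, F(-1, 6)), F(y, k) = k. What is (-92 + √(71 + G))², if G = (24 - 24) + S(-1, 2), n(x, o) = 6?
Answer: (92 - √37)² ≈ 7381.8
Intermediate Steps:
U = -34 (U = (5*2)*(-4) + 6 = 10*(-4) + 6 = -40 + 6 = -34)
S(j, A) = -34
G = -34 (G = (24 - 24) - 34 = 0 - 34 = -34)
(-92 + √(71 + G))² = (-92 + √(71 - 34))² = (-92 + √37)²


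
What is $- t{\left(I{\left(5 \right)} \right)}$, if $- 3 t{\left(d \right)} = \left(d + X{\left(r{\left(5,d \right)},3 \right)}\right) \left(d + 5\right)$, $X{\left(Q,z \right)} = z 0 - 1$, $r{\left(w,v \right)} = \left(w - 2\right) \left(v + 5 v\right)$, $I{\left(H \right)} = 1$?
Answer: $0$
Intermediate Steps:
$r{\left(w,v \right)} = 6 v \left(-2 + w\right)$ ($r{\left(w,v \right)} = \left(-2 + w\right) 6 v = 6 v \left(-2 + w\right)$)
$X{\left(Q,z \right)} = -1$ ($X{\left(Q,z \right)} = 0 - 1 = -1$)
$t{\left(d \right)} = - \frac{\left(-1 + d\right) \left(5 + d\right)}{3}$ ($t{\left(d \right)} = - \frac{\left(d - 1\right) \left(d + 5\right)}{3} = - \frac{\left(-1 + d\right) \left(5 + d\right)}{3}$)
$- t{\left(I{\left(5 \right)} \right)} = - (\frac{5}{3} - \frac{4}{3} - \frac{1^{2}}{3}) = - (\frac{5}{3} - \frac{4}{3} - \frac{1}{3}) = \left(-1\right) 0 = 0$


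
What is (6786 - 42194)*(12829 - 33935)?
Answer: 747321248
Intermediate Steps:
(6786 - 42194)*(12829 - 33935) = -35408*(-21106) = 747321248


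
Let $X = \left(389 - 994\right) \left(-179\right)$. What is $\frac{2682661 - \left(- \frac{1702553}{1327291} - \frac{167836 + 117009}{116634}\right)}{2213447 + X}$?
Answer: $\frac{59327995932363433}{51346073421482364} \approx 1.1555$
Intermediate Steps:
$X = 108295$ ($X = \left(-605\right) \left(-179\right) = 108295$)
$\frac{2682661 - \left(- \frac{1702553}{1327291} - \frac{167836 + 117009}{116634}\right)}{2213447 + X} = \frac{2682661 - \left(- \frac{1702553}{1327291} - \frac{167836 + 117009}{116634}\right)}{2213447 + 108295} = \frac{2682661 + \left(284845 \cdot \frac{1}{116634} - - \frac{1702553}{1327291}\right)}{2321742} = \left(2682661 + \left(\frac{284845}{116634} + \frac{1702553}{1327291}\right)\right) \frac{1}{2321742} = \left(2682661 + \frac{82378253071}{22115322642}\right) \frac{1}{2321742} = \frac{59327995932363433}{22115322642} \cdot \frac{1}{2321742} = \frac{59327995932363433}{51346073421482364}$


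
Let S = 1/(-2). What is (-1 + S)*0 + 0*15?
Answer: 0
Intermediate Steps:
S = -½ ≈ -0.50000
(-1 + S)*0 + 0*15 = (-1 - ½)*0 + 0*15 = -3/2*0 + 0 = 0 + 0 = 0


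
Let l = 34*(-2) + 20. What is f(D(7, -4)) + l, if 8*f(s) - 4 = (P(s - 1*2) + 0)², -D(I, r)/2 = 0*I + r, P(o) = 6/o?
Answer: -379/8 ≈ -47.375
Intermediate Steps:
D(I, r) = -2*r (D(I, r) = -2*(0*I + r) = -2*(0 + r) = -2*r)
l = -48 (l = -68 + 20 = -48)
f(s) = ½ + 9/(2*(-2 + s)²) (f(s) = ½ + (6/(s - 1*2) + 0)²/8 = ½ + (6/(s - 2) + 0)²/8 = ½ + (6/(-2 + s) + 0)²/8 = ½ + (6/(-2 + s))²/8 = ½ + (36/(-2 + s)²)/8 = ½ + 9/(2*(-2 + s)²))
f(D(7, -4)) + l = (½ + 9/(2*(-2 - 2*(-4))²)) - 48 = (½ + 9/(2*(-2 + 8)²)) - 48 = (½ + (9/2)/6²) - 48 = (½ + (9/2)*(1/36)) - 48 = (½ + ⅛) - 48 = 5/8 - 48 = -379/8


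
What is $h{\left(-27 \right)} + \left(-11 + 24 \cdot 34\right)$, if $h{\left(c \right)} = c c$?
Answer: $1534$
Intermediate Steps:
$h{\left(c \right)} = c^{2}$
$h{\left(-27 \right)} + \left(-11 + 24 \cdot 34\right) = \left(-27\right)^{2} + \left(-11 + 24 \cdot 34\right) = 729 + \left(-11 + 816\right) = 729 + 805 = 1534$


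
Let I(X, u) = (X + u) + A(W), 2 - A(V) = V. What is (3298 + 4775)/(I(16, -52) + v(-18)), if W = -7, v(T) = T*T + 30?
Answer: 2691/109 ≈ 24.688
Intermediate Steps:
v(T) = 30 + T² (v(T) = T² + 30 = 30 + T²)
A(V) = 2 - V
I(X, u) = 9 + X + u (I(X, u) = (X + u) + (2 - 1*(-7)) = (X + u) + (2 + 7) = (X + u) + 9 = 9 + X + u)
(3298 + 4775)/(I(16, -52) + v(-18)) = (3298 + 4775)/((9 + 16 - 52) + (30 + (-18)²)) = 8073/(-27 + (30 + 324)) = 8073/(-27 + 354) = 8073/327 = 8073*(1/327) = 2691/109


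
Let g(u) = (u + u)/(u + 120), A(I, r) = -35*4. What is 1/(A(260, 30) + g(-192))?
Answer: -3/404 ≈ -0.0074257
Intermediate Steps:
A(I, r) = -140
g(u) = 2*u/(120 + u) (g(u) = (2*u)/(120 + u) = 2*u/(120 + u))
1/(A(260, 30) + g(-192)) = 1/(-140 + 2*(-192)/(120 - 192)) = 1/(-140 + 2*(-192)/(-72)) = 1/(-140 + 2*(-192)*(-1/72)) = 1/(-140 + 16/3) = 1/(-404/3) = -3/404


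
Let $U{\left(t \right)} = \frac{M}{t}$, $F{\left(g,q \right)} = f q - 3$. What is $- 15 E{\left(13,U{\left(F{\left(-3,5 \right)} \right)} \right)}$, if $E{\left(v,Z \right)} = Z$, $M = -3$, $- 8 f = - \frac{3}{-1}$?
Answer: $- \frac{120}{13} \approx -9.2308$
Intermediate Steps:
$f = - \frac{3}{8}$ ($f = - \frac{\left(-3\right) \frac{1}{-1}}{8} = - \frac{\left(-3\right) \left(-1\right)}{8} = \left(- \frac{1}{8}\right) 3 = - \frac{3}{8} \approx -0.375$)
$F{\left(g,q \right)} = -3 - \frac{3 q}{8}$ ($F{\left(g,q \right)} = - \frac{3 q}{8} - 3 = -3 - \frac{3 q}{8}$)
$U{\left(t \right)} = - \frac{3}{t}$
$- 15 E{\left(13,U{\left(F{\left(-3,5 \right)} \right)} \right)} = - 15 \left(- \frac{3}{-3 - \frac{15}{8}}\right) = - 15 \left(- \frac{3}{- \frac{39}{8}}\right) = - 15 \left(\left(-3\right) \left(- \frac{8}{39}\right)\right) = \left(-15\right) \frac{8}{13} = - \frac{120}{13}$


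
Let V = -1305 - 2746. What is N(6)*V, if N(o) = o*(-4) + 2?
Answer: 89122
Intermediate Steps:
N(o) = 2 - 4*o (N(o) = -4*o + 2 = 2 - 4*o)
V = -4051
N(6)*V = (2 - 4*6)*(-4051) = (2 - 24)*(-4051) = -22*(-4051) = 89122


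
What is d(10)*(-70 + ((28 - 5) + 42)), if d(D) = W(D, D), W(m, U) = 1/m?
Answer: -½ ≈ -0.50000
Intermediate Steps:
d(D) = 1/D
d(10)*(-70 + ((28 - 5) + 42)) = (-70 + ((28 - 5) + 42))/10 = (-70 + (23 + 42))/10 = (-70 + 65)/10 = (⅒)*(-5) = -½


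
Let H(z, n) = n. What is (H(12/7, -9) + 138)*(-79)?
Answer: -10191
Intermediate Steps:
(H(12/7, -9) + 138)*(-79) = (-9 + 138)*(-79) = 129*(-79) = -10191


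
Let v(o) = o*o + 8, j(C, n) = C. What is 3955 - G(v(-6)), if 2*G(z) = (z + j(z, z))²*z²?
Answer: -7492237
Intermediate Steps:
v(o) = 8 + o² (v(o) = o² + 8 = 8 + o²)
G(z) = 2*z⁴ (G(z) = ((z + z)²*z²)/2 = ((2*z)²*z²)/2 = ((4*z²)*z²)/2 = (4*z⁴)/2 = 2*z⁴)
3955 - G(v(-6)) = 3955 - 2*(8 + (-6)²)⁴ = 3955 - 2*(8 + 36)⁴ = 3955 - 2*44⁴ = 3955 - 2*3748096 = 3955 - 1*7496192 = 3955 - 7496192 = -7492237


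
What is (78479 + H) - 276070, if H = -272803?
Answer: -470394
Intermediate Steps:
(78479 + H) - 276070 = (78479 - 272803) - 276070 = -194324 - 276070 = -470394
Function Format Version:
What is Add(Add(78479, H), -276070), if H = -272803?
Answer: -470394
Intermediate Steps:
Add(Add(78479, H), -276070) = Add(Add(78479, -272803), -276070) = Add(-194324, -276070) = -470394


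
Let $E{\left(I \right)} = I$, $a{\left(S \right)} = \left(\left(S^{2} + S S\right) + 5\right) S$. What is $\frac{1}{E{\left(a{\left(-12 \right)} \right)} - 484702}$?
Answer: $- \frac{1}{488218} \approx -2.0483 \cdot 10^{-6}$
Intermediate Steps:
$a{\left(S \right)} = S \left(5 + 2 S^{2}\right)$ ($a{\left(S \right)} = \left(\left(S^{2} + S^{2}\right) + 5\right) S = \left(2 S^{2} + 5\right) S = \left(5 + 2 S^{2}\right) S = S \left(5 + 2 S^{2}\right)$)
$\frac{1}{E{\left(a{\left(-12 \right)} \right)} - 484702} = \frac{1}{- 12 \left(5 + 2 \left(-12\right)^{2}\right) - 484702} = \frac{1}{- 12 \left(5 + 2 \cdot 144\right) - 484702} = \frac{1}{- 12 \left(5 + 288\right) - 484702} = \frac{1}{\left(-12\right) 293 - 484702} = \frac{1}{-3516 - 484702} = \frac{1}{-488218} = - \frac{1}{488218}$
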